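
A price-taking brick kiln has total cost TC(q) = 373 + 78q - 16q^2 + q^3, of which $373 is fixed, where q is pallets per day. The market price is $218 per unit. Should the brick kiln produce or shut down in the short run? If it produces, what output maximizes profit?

Produce at q = 14

Strip out fixed cost: VC = 78q - 16q^2 + q^3. Then AVC = 78 - 16q + q^2 and MC = 78 - 32q + 3q^2.
The AVC parabola has its vertex at q = 16/2 = 8, where AVC = 78 - 16·8 + 8^2 = $14.
P = $218 exceeds min AVC = $14, so the firm stays open.
P = MC gives -140 - 32q + 3q^2 = 0, with roots -10/3 and 14. Take the larger (rising MC): q* = 14.
Check: AVC at q = 14 is $50 ≤ P, so revenue covers variable cost.
Profit = P·q − TC = 218·14 − 1073 = $1979.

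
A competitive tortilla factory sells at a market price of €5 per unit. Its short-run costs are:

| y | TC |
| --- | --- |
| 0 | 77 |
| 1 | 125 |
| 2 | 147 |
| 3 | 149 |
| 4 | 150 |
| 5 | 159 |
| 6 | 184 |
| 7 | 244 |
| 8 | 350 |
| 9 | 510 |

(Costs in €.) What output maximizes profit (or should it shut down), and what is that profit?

Compute π = P·y − TC at each output: y=0: -77; y=1: -120; y=2: -137; y=3: -134; y=4: -130; y=5: -134; y=6: -154; y=7: -209; y=8: -310; y=9: -465.
Profit is highest at y = 0. Equivalently, the lowest AVC in the table is 82/5 ≈ €16.40 at y = 5, and P = €5 falls below it — price never covers variable cost, so the firm shuts down and loses only its fixed cost.

y = 0 (shut down); profit = -€77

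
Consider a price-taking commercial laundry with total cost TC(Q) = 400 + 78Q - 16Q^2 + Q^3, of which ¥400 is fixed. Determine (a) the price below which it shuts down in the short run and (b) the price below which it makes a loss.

Shutdown price = min AVC. AVC = 78 - 16Q + Q^2, with vertex at Q = 8 and minimum ¥14.
ATC = 400/Q + 78 - 16Q + Q^2. Setting dATC/dQ = −400/Q^2 − 16 + 2Q = 0 gives Q = 10 (since 2·10^3 − 16·10^2 = 400).
min ATC = 400/10 + 78 − 16·10 + 10^2 = ¥58. That is the break-even price.
Between these two prices the firm operates at a loss; above ¥58 it earns a profit.

Shutdown price = ¥14; break-even price = ¥58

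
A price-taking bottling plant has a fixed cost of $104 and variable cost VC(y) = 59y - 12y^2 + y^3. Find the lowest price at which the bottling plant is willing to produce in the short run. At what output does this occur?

$23 per unit, at y = 6

The firm shuts down when price falls below the minimum of average variable cost. AVC = VC/y = 59 - 12y + y^2.
dAVC/dy = -12 + 2y = 0 gives y = 6. min AVC = 59 - 12·6 + 6^2 = 23.
So the shutdown price is $23.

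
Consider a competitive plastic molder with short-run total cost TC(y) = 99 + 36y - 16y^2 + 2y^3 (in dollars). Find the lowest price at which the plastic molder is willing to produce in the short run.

Short-run supply begins at min AVC. From VC = 36y - 16y^2 + 2y^3, AVC = 36 - 16y + 2y^2.
At the minimum of AVC, MC = AVC. MC = 36 - 32y + 6y^2; setting MC = AVC gives 4y^2 - 16y = 0, so y = 4. min AVC = 4.
So the shutdown price is $4.

$4 per unit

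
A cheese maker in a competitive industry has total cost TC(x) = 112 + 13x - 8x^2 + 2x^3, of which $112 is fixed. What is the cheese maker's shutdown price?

The firm shuts down when price falls below the minimum of average variable cost. AVC = VC/x = 13 - 8x + 2x^2.
dAVC/dx = -8 + 4x = 0 gives x = 2. min AVC = 13 - 8·2 + 2·2^2 = 5.
So the shutdown price is $5.

$5 per unit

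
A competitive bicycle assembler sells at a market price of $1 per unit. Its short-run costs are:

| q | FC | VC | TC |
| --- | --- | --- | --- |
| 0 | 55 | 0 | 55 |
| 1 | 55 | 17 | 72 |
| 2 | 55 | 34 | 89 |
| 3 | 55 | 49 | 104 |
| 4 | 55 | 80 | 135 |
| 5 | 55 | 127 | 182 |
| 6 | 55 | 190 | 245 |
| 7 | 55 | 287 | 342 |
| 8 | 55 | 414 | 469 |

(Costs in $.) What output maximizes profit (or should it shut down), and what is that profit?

Profit at each row (π = 1q − TC): q=0: -55; q=1: -71; q=2: -87; q=3: -101; q=4: -131; q=5: -177; q=6: -239; q=7: -335; q=8: -461.
Profit is highest at q = 0. Equivalently, the lowest AVC in the table is 49/3 ≈ $16.33 at q = 3, and P = $1 falls below it — price never covers variable cost, so the firm shuts down and loses only its fixed cost.

q = 0 (shut down); profit = -$55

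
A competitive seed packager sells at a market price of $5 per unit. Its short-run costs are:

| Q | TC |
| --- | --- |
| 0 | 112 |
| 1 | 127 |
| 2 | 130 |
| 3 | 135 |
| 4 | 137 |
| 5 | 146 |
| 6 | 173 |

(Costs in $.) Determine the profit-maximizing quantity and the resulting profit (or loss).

Q = 0 (shut down); profit = -$112

Tabulate TR − TC: Q=0: -112; Q=1: -122; Q=2: -120; Q=3: -120; Q=4: -117; Q=5: -121; Q=6: -143.
Profit is highest at Q = 0. Equivalently, the lowest AVC in the table is 25/4 ≈ $6.25 at Q = 4, and P = $5 falls below it — price never covers variable cost, so the firm shuts down and loses only its fixed cost.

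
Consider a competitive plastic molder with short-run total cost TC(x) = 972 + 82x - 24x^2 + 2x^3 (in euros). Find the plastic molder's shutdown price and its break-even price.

Shutdown price = €10; break-even price = €136

AVC = 82 - 24x + 2x^2; minimized at x = 6, giving min AVC = €10. That is the shutdown price.
ATC = 972/x + 82 - 24x + 2x^2. Setting dATC/dx = −972/x^2 − 24 + 4x = 0 gives x = 9 (since 4·9^3 − 24·9^2 = 972).
min ATC = 972/9 + 82 − 24·9 + 2·9^2 = €136. That is the break-even price.
Between these two prices the firm operates at a loss; above €136 it earns a profit.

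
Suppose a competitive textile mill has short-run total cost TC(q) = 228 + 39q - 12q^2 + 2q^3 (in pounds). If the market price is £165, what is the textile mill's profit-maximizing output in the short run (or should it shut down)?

Strip out fixed cost: VC = 39q - 12q^2 + 2q^3. Then AVC = 39 - 12q + 2q^2 and MC = 39 - 24q + 6q^2.
The AVC parabola has its vertex at q = 12/4 = 3, where AVC = 39 - 12·3 + 2·3^2 = £21.
P = £165 exceeds min AVC = £21, so the firm stays open.
Set P = MC: 165 = 39 - 24q + 6q^2 → -126 - 24q + 6q^2 = 0. The roots are q = -3 and q = 7; the profit-maximizing output is on the rising part of MC, so q* = 7.
Check: AVC at q = 7 is £53 ≤ P, so revenue covers variable cost.
Profit = P·q − TC = 165·7 − 599 = £556.

Produce at q = 7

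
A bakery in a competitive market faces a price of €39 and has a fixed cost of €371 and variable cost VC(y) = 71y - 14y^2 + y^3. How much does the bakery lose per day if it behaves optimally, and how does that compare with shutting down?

AVC = 71 - 14y + y^2; min AVC = €22 at y = 7. Since P = €39 ≥ min AVC, the firm produces.
MC = 71 - 28y + 3y^2. Setting P = MC and taking the root on the rising branch gives y* = 8.
TR = 39·8 = 312. TC = 371 + 184 = 555. Profit = 312 − 555 = -€243.
That loss of €243 beats the €371 the firm would lose by shutting down; producing recovers €128 of fixed cost.

Profit = -€243 at y = 8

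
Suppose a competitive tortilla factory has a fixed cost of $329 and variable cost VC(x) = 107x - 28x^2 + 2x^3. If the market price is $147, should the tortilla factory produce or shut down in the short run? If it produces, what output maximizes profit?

Strip out fixed cost: VC = 107x - 28x^2 + 2x^3. Then AVC = 107 - 28x + 2x^2 and MC = 107 - 56x + 6x^2.
AVC is minimized where dAVC/dx = -28 + 4x = 0, at x = 7; min AVC = 107 - 28·7 + 2·7^2 = $9.
P = $147 exceeds min AVC = $9, so the firm stays open.
Solving P = MC: -40 - 56x + 6x^2 = 0 ⇒ x = -2/3 or 10. On the upward-sloping branch, x* = 10.
Check: AVC at x = 10 is $27 ≤ P, so revenue covers variable cost.
Profit = P·x − TC = 147·10 − 599 = $871.

Produce at x = 10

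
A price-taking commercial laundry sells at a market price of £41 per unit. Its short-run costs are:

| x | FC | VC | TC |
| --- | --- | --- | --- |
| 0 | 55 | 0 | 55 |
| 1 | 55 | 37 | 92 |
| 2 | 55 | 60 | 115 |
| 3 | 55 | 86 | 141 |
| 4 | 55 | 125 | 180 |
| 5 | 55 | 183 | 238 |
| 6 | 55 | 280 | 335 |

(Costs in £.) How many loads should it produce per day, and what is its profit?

x = 4; profit = -£16

Profit at each row (π = 41x − TC): x=0: -55; x=1: -51; x=2: -33; x=3: -18; x=4: -16; x=5: -33; x=6: -89.
Profit is maximized at x = 4. AVC there is 125/4 = £31.25 ≤ P, so producing beats shutting down (which would give -£55).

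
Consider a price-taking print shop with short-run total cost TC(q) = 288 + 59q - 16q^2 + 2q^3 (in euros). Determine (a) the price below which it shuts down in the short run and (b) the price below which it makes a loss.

Shutdown price = min AVC. AVC = 59 - 16q + 2q^2, with vertex at q = 4 and minimum €27.
ATC = 288/q + 59 - 16q + 2q^2. Setting dATC/dq = −288/q^2 − 16 + 4q = 0 gives q = 6 (since 4·6^3 − 16·6^2 = 288).
min ATC = 288/6 + 59 − 16·6 + 2·6^2 = €83. That is the break-even price.
Between these two prices the firm operates at a loss; above €83 it earns a profit.

Shutdown price = €27; break-even price = €83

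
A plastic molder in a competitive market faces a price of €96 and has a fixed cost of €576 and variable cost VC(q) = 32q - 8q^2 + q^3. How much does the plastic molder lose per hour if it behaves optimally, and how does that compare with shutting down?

AVC = 32 - 8q + q^2; min AVC = €16 at q = 4. Since P = €96 ≥ min AVC, the firm produces.
MC = 32 - 16q + 3q^2. Setting P = MC and taking the root on the rising branch gives q* = 8.
TR = 96·8 = 768. TC = 576 + 256 = 832. Profit = 768 − 832 = -€64.
That loss of €64 beats the €576 the firm would lose by shutting down; producing recovers €512 of fixed cost.

Profit = -€64 at q = 8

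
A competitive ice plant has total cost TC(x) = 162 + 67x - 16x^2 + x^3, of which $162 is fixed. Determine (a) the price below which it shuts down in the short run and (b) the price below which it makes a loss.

AVC = 67 - 16x + x^2; minimized at x = 8, giving min AVC = $3. That is the shutdown price.
ATC = 162/x + 67 - 16x + x^2. Setting dATC/dx = −162/x^2 − 16 + 2x = 0 gives x = 9 (since 2·9^3 − 16·9^2 = 162).
min ATC = 162/9 + 67 − 16·9 + 9^2 = $22. That is the break-even price.
Between these two prices the firm operates at a loss; above $22 it earns a profit.

Shutdown price = $3; break-even price = $22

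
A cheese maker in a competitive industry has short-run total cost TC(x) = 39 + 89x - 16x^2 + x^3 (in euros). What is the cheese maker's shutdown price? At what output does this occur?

€25 per unit, at x = 8

Short-run supply begins at min AVC. From VC = 89x - 16x^2 + x^3, AVC = 89 - 16x + x^2.
dAVC/dx = -16 + 2x = 0 gives x = 8. min AVC = 89 - 16·8 + 8^2 = 25.
The firm shuts down for any P below €25.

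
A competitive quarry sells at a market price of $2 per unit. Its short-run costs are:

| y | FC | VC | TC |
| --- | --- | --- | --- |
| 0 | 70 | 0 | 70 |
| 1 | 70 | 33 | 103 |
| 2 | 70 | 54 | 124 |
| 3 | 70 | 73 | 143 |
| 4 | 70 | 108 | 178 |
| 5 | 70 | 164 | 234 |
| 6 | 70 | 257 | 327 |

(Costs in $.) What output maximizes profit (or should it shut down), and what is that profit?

y = 0 (shut down); profit = -$70

Compute π = P·y − TC at each output: y=0: -70; y=1: -101; y=2: -120; y=3: -137; y=4: -170; y=5: -224; y=6: -315.
Profit is highest at y = 0. Equivalently, the lowest AVC in the table is 73/3 ≈ $24.33 at y = 3, and P = $2 falls below it — price never covers variable cost, so the firm shuts down and loses only its fixed cost.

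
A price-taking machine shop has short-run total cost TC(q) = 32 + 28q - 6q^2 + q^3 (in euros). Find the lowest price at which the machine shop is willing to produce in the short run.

€19 per unit

The firm shuts down when price falls below the minimum of average variable cost. AVC = VC/q = 28 - 6q + q^2.
dAVC/dq = -6 + 2q = 0 gives q = 3. min AVC = 28 - 6·3 + 3^2 = 19.
So the shutdown price is €19.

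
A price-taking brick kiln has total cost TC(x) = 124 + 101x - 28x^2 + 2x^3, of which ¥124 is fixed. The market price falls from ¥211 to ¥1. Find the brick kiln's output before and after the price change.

Output falls from 11 to 0 (the firm shuts down)

AVC = 101 - 28x + 2x^2, minimized at x = 7 where min AVC = ¥3. MC = 101 - 56x + 6x^2.
At P = ¥211 ≥ min AVC, set P = MC on the rising branch: x = 11.
At P = ¥1 < min AVC = ¥3, price no longer covers variable cost at any output, so the firm shuts down: x = 0.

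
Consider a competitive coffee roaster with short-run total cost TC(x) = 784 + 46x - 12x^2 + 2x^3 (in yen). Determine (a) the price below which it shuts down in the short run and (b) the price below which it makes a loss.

AVC = 46 - 12x + 2x^2; minimized at x = 3, giving min AVC = ¥28. That is the shutdown price.
ATC = 784/x + 46 - 12x + 2x^2. Setting dATC/dx = −784/x^2 − 12 + 4x = 0 gives x = 7 (since 4·7^3 − 12·7^2 = 784).
min ATC = 784/7 + 46 − 12·7 + 2·7^2 = ¥172. That is the break-even price.
Between these two prices the firm operates at a loss; above ¥172 it earns a profit.

Shutdown price = ¥28; break-even price = ¥172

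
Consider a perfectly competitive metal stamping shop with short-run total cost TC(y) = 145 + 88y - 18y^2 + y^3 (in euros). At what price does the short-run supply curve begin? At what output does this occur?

The firm shuts down when price falls below the minimum of average variable cost. AVC = VC/y = 88 - 18y + y^2.
dAVC/dy = -18 + 2y = 0 gives y = 9. min AVC = 88 - 18·9 + 9^2 = 7.
So the shutdown price is €7.

€7 per unit, at y = 9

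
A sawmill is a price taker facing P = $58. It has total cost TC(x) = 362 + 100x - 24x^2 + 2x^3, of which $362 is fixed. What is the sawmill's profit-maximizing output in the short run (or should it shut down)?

From TC, MC = TC'(x) = 100 - 48x + 6x^2 and AVC = VC/x = 100 - 24x + 2x^2.
AVC is minimized where dAVC/dx = -24 + 4x = 0, at x = 6; min AVC = 100 - 24·6 + 2·6^2 = $28.
P = $58 exceeds min AVC = $28, so the firm stays open.
Solving P = MC: 42 - 48x + 6x^2 = 0 ⇒ x = 1 or 7. On the upward-sloping branch, x* = 7.
Check: AVC at x = 7 is $30 ≤ P, so revenue covers variable cost.
Profit = P·x − TC = 58·7 − 572 = -$166, a loss, but smaller than the $362 fixed cost the firm would lose by shutting down.

Produce at x = 7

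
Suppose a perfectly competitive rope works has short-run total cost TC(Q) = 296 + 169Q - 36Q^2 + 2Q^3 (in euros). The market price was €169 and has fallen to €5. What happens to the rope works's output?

Output falls from 12 to 0 (the firm shuts down)

AVC = 169 - 36Q + 2Q^2, minimized at Q = 9 where min AVC = €7. MC = 169 - 72Q + 6Q^2.
With P = €169 above the shutdown price, P = MC gives Q = 12.
At P = €5 < min AVC = €7, price no longer covers variable cost at any output, so the firm shuts down: Q = 0.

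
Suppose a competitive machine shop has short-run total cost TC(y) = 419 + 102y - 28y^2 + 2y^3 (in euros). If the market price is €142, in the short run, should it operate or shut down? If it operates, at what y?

Produce at y = 10

Strip out fixed cost: VC = 102y - 28y^2 + 2y^3. Then AVC = 102 - 28y + 2y^2 and MC = 102 - 56y + 6y^2.
AVC is minimized where dAVC/dy = -28 + 4y = 0, at y = 7; min AVC = 102 - 28·7 + 2·7^2 = €4.
Since P = €142 ≥ min AVC = €4, price covers variable cost and the firm should produce.
Solving P = MC: -40 - 56y + 6y^2 = 0 ⇒ y = -2/3 or 10. On the upward-sloping branch, y* = 10.
Check: AVC at y = 10 is €22 ≤ P, so revenue covers variable cost.
Profit = P·y − TC = 142·10 − 639 = €781.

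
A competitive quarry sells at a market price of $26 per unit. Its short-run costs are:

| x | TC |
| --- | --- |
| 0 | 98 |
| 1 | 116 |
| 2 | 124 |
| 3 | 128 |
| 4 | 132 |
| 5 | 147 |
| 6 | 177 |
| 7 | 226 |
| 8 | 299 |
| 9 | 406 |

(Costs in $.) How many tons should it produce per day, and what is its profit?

Profit at each row (π = 26x − TC): x=0: -98; x=1: -90; x=2: -72; x=3: -50; x=4: -28; x=5: -17; x=6: -21; x=7: -44; x=8: -91; x=9: -172.
Profit is maximized at x = 5. AVC there is 49/5 = $9.80 ≤ P, so producing beats shutting down (which would give -$98).

x = 5; profit = -$17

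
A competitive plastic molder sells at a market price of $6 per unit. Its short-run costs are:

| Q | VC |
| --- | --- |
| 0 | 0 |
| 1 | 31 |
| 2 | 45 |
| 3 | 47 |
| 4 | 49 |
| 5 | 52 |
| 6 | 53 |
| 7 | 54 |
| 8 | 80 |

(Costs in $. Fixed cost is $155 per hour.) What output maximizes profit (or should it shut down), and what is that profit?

Q = 0 (shut down); profit = -$155

Tabulate TR − TC: Q=0: -155; Q=1: -180; Q=2: -188; Q=3: -184; Q=4: -180; Q=5: -177; Q=6: -172; Q=7: -167; Q=8: -187.
Profit is highest at Q = 0. Equivalently, the lowest AVC in the table is 54/7 ≈ $7.71 at Q = 7, and P = $6 falls below it — price never covers variable cost, so the firm shuts down and loses only its fixed cost.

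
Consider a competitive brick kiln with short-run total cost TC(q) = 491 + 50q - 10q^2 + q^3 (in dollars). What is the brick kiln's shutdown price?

Short-run supply begins at min AVC. From VC = 50q - 10q^2 + q^3, AVC = 50 - 10q + q^2.
dAVC/dq = -10 + 2q = 0 gives q = 5. min AVC = 50 - 10·5 + 5^2 = 25.
For P < $25 the firm produces nothing.

$25 per unit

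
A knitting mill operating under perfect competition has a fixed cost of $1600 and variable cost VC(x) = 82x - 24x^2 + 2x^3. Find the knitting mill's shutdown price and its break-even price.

Shutdown price = min AVC. AVC = 82 - 24x + 2x^2, with vertex at x = 6 and minimum $10.
ATC = 1600/x + 82 - 24x + 2x^2. Setting dATC/dx = −1600/x^2 − 24 + 4x = 0 gives x = 10 (since 4·10^3 − 24·10^2 = 1600).
min ATC = 1600/10 + 82 − 24·10 + 2·10^2 = $202. That is the break-even price.
Between these two prices the firm operates at a loss; above $202 it earns a profit.

Shutdown price = $10; break-even price = $202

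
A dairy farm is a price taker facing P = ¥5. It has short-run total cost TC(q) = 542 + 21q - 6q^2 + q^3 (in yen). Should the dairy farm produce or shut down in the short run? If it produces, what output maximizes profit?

From TC, MC = TC'(q) = 21 - 12q + 3q^2 and AVC = VC/q = 21 - 6q + q^2.
The AVC parabola has its vertex at q = 6/2 = 3, where AVC = 21 - 6·3 + 3^2 = ¥12.
With P < min AVC (¥5 < ¥12), every unit sold adds to the loss.
The firm minimizes its loss by shutting down and losing only its fixed cost of ¥542.

Shut down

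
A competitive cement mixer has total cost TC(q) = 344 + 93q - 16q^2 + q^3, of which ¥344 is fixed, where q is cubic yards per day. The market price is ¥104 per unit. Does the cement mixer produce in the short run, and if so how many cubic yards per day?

Strip out fixed cost: VC = 93q - 16q^2 + q^3. Then AVC = 93 - 16q + q^2 and MC = 93 - 32q + 3q^2.
AVC is minimized where dAVC/dq = -16 + 2q = 0, at q = 8; min AVC = 93 - 16·8 + 8^2 = ¥29.
P = ¥104 exceeds min AVC = ¥29, so the firm stays open.
Solving P = MC: -11 - 32q + 3q^2 = 0 ⇒ q = -1/3 or 11. On the upward-sloping branch, q* = 11.
Check: AVC at q = 11 is ¥38 ≤ P, so revenue covers variable cost.
Profit = P·q − TC = 104·11 − 762 = ¥382.

Produce at q = 11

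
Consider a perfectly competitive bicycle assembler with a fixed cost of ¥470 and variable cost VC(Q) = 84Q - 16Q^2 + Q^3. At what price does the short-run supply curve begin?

¥20 per unit

Short-run supply begins at min AVC. From VC = 84Q - 16Q^2 + Q^3, AVC = 84 - 16Q + Q^2.
At the minimum of AVC, MC = AVC. MC = 84 - 32Q + 3Q^2; setting MC = AVC gives 2Q^2 - 16Q = 0, so Q = 8. min AVC = 20.
The firm shuts down for any P below ¥20.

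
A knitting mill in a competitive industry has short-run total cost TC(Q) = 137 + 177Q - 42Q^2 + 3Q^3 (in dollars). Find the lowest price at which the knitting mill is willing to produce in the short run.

Short-run supply begins at min AVC. From VC = 177Q - 42Q^2 + 3Q^3, AVC = 177 - 42Q + 3Q^2.
dAVC/dQ = -42 + 6Q = 0 gives Q = 7. min AVC = 177 - 42·7 + 3·7^2 = 30.
For P < $30 the firm produces nothing.

$30 per unit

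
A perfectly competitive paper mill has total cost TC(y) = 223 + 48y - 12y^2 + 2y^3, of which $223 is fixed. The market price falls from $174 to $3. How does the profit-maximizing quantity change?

Output falls from 7 to 0 (the firm shuts down)

AVC = 48 - 12y + 2y^2, minimized at y = 3 where min AVC = $30. MC = 48 - 24y + 6y^2.
With P = $174 above the shutdown price, P = MC gives y = 7.
At P = $3 < min AVC = $30, price no longer covers variable cost at any output, so the firm shuts down: y = 0.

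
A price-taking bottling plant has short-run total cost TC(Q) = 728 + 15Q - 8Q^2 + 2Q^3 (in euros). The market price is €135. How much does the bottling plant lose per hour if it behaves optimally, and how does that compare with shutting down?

AVC = 15 - 8Q + 2Q^2 has its minimum €7 at Q = 2; price €135 clears that bar, so the firm operates.
MC = 15 - 16Q + 6Q^2. Setting P = MC and taking the root on the rising branch gives Q* = 6.
TR = 135·6 = 810. TC = 728 + 234 = 962. Profit = 810 − 962 = -€152.
By producing, the firm covers all variable cost plus €576 of fixed cost; shutting down would lose the full €728.

Profit = -€152 at Q = 6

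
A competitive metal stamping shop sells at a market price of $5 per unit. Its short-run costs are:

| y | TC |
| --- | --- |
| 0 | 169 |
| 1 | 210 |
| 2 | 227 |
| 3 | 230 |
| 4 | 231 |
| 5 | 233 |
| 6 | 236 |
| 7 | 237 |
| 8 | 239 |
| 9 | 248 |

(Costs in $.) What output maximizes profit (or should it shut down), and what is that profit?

Tabulate TR − TC: y=0: -169; y=1: -205; y=2: -217; y=3: -215; y=4: -211; y=5: -208; y=6: -206; y=7: -202; y=8: -199; y=9: -203.
Profit is highest at y = 0. Equivalently, the lowest AVC in the table is 70/8 ≈ $8.75 at y = 8, and P = $5 falls below it — price never covers variable cost, so the firm shuts down and loses only its fixed cost.

y = 0 (shut down); profit = -$169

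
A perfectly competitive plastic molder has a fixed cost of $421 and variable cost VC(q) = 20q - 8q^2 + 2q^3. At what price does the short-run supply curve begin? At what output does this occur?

$12 per unit, at q = 2

The shutdown price is the minimum of AVC. VC = 20q - 8q^2 + 2q^3, so AVC = 20 - 8q + 2q^2.
dAVC/dq = -8 + 4q = 0 gives q = 2. min AVC = 20 - 8·2 + 2·2^2 = 12.
The firm shuts down for any P below $12.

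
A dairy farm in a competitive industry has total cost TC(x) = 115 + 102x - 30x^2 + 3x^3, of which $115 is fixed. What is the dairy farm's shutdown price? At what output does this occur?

$27 per unit, at x = 5

The firm shuts down when price falls below the minimum of average variable cost. AVC = VC/x = 102 - 30x + 3x^2.
dAVC/dx = -30 + 6x = 0 gives x = 5. min AVC = 102 - 30·5 + 3·5^2 = 27.
For P < $27 the firm produces nothing.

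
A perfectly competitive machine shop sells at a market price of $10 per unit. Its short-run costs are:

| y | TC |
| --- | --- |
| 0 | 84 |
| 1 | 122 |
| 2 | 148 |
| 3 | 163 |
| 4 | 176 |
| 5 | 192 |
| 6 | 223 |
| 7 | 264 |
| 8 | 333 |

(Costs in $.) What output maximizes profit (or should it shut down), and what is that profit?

y = 0 (shut down); profit = -$84

Compute π = P·y − TC at each output: y=0: -84; y=1: -112; y=2: -128; y=3: -133; y=4: -136; y=5: -142; y=6: -163; y=7: -194; y=8: -253.
Profit is highest at y = 0. Equivalently, the lowest AVC in the table is 108/5 ≈ $21.60 at y = 5, and P = $10 falls below it — price never covers variable cost, so the firm shuts down and loses only its fixed cost.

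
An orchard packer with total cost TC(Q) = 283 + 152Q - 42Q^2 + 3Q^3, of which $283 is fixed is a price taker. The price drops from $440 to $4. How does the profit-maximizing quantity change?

Output falls from 12 to 0 (the firm shuts down)

MC = 152 - 84Q + 9Q^2; the shutdown threshold is min AVC = $5 (at Q = 7).
With P = $440 above the shutdown price, P = MC gives Q = 12.
At P = $4 < min AVC = $5, price no longer covers variable cost at any output, so the firm shuts down: Q = 0.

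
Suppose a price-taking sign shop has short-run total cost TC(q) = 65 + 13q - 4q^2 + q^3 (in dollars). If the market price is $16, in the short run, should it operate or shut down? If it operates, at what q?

From TC, MC = TC'(q) = 13 - 8q + 3q^2 and AVC = VC/q = 13 - 4q + q^2.
AVC hits its minimum where MC = AVC, at q = 2, giving min AVC = 13 - 4·2 + 2^2 = $9.
Since P = $16 ≥ min AVC = $9, price covers variable cost and the firm should produce.
Set P = MC: 16 = 13 - 8q + 3q^2 → -3 - 8q + 3q^2 = 0. The roots are q = -1/3 and q = 3; the profit-maximizing output is on the rising part of MC, so q* = 3.
Check: AVC at q = 3 is $10 ≤ P, so revenue covers variable cost.
Profit = P·q − TC = 16·3 − 95 = -$47, a loss, but smaller than the $65 fixed cost the firm would lose by shutting down.

Produce at q = 3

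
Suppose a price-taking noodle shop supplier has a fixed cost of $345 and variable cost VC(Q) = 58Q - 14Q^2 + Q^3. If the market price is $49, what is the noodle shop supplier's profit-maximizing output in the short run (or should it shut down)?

Produce at Q = 9

Strip out fixed cost: VC = 58Q - 14Q^2 + Q^3. Then AVC = 58 - 14Q + Q^2 and MC = 58 - 28Q + 3Q^2.
AVC is minimized where dAVC/dQ = -14 + 2Q = 0, at Q = 7; min AVC = 58 - 14·7 + 7^2 = $9.
Because $49 ≥ $9, revenue can cover variable cost; the firm operates.
Set P = MC: 49 = 58 - 28Q + 3Q^2 → 9 - 28Q + 3Q^2 = 0. The roots are Q = 1/3 and Q = 9; the profit-maximizing output is on the rising part of MC, so Q* = 9.
Check: AVC at Q = 9 is $13 ≤ P, so revenue covers variable cost.
Profit = P·Q − TC = 49·9 − 462 = -$21, a loss, but smaller than the $345 fixed cost the firm would lose by shutting down.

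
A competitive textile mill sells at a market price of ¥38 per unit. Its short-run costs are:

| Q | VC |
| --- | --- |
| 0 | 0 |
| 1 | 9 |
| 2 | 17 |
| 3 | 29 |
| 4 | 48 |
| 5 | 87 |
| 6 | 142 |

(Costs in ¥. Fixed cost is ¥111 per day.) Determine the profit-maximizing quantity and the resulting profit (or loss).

Compute π = P·Q − TC at each output: Q=0: -111; Q=1: -82; Q=2: -52; Q=3: -26; Q=4: -7; Q=5: -8; Q=6: -25.
Profit is maximized at Q = 4. AVC there is 48/4 = ¥12 ≤ P, so producing beats shutting down (which would give -¥111).

Q = 4; profit = -¥7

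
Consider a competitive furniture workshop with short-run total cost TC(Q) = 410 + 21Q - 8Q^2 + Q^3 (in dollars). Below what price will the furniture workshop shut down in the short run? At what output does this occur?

The shutdown price is the minimum of AVC. VC = 21Q - 8Q^2 + Q^3, so AVC = 21 - 8Q + Q^2.
At the minimum of AVC, MC = AVC. MC = 21 - 16Q + 3Q^2; setting MC = AVC gives 2Q^2 - 8Q = 0, so Q = 4. min AVC = 5.
So the shutdown price is $5.

$5 per unit, at Q = 4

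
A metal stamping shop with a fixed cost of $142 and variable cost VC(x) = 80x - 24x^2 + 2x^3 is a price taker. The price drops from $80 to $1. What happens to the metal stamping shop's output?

Output falls from 8 to 0 (the firm shuts down)

MC = 80 - 48x + 6x^2; the shutdown threshold is min AVC = $8 (at x = 6).
At P = $80 ≥ min AVC, set P = MC on the rising branch: x = 8.
At P = $1 < min AVC = $8, price no longer covers variable cost at any output, so the firm shuts down: x = 0.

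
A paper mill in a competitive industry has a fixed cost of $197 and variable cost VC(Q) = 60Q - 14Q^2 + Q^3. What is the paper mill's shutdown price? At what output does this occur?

$11 per unit, at Q = 7

Short-run supply begins at min AVC. From VC = 60Q - 14Q^2 + Q^3, AVC = 60 - 14Q + Q^2.
At the minimum of AVC, MC = AVC. MC = 60 - 28Q + 3Q^2; setting MC = AVC gives 2Q^2 - 14Q = 0, so Q = 7. min AVC = 11.
For P < $11 the firm produces nothing.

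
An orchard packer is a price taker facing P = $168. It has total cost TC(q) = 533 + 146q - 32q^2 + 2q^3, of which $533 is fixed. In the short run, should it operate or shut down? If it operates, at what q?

Variable cost is VC = 146q - 32q^2 + 2q^3, so AVC = VC/q = 146 - 32q + 2q^2 and MC = dTC/dq = 146 - 64q + 6q^2.
AVC is minimized where dAVC/dq = -32 + 4q = 0, at q = 8; min AVC = 146 - 32·8 + 2·8^2 = $18.
P = $168 exceeds min AVC = $18, so the firm stays open.
P = MC gives -22 - 64q + 6q^2 = 0, with roots -1/3 and 11. Take the larger (rising MC): q* = 11.
Check: AVC at q = 11 is $36 ≤ P, so revenue covers variable cost.
Profit = P·q − TC = 168·11 − 929 = $919.

Produce at q = 11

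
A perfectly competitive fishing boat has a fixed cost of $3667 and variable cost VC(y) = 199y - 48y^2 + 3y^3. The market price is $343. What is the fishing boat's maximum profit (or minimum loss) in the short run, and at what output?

Profit = -$211 at y = 12

AVC = 199 - 48y + 3y^2 has its minimum $7 at y = 8; price $343 clears that bar, so the firm operates.
MC = 199 - 96y + 9y^2. Setting P = MC and taking the root on the rising branch gives y* = 12.
TR = 343·12 = 4116. TC = 3667 + 660 = 4327. Profit = 4116 − 4327 = -$211.
Shutting down would mean losing the fixed cost of $3667, so operating at a loss of $211 is better by $3456.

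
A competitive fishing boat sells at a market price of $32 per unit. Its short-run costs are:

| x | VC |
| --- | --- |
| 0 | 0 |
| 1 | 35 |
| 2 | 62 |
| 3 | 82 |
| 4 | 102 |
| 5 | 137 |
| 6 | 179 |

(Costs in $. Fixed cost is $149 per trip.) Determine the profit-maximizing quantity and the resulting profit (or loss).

x = 4; profit = -$123

Tabulate TR − TC: x=0: -149; x=1: -152; x=2: -147; x=3: -135; x=4: -123; x=5: -126; x=6: -136.
Profit is maximized at x = 4. AVC there is 102/4 = $25.50 ≤ P, so producing beats shutting down (which would give -$149).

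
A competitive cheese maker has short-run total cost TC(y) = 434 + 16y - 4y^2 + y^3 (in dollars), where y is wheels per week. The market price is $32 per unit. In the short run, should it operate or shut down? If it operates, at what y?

Produce at y = 4

Variable cost is VC = 16y - 4y^2 + y^3, so AVC = VC/y = 16 - 4y + y^2 and MC = dTC/dy = 16 - 8y + 3y^2.
The AVC parabola has its vertex at y = 4/2 = 2, where AVC = 16 - 4·2 + 2^2 = $12.
Because $32 ≥ $12, revenue can cover variable cost; the firm operates.
Set P = MC: 32 = 16 - 8y + 3y^2 → -16 - 8y + 3y^2 = 0. The roots are y = -4/3 and y = 4; the profit-maximizing output is on the rising part of MC, so y* = 4.
Check: AVC at y = 4 is $16 ≤ P, so revenue covers variable cost.
Profit = P·y − TC = 32·4 − 498 = -$370, a loss, but smaller than the $434 fixed cost the firm would lose by shutting down.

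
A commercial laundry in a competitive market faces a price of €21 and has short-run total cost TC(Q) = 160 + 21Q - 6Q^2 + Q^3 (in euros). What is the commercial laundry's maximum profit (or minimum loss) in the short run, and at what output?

AVC = 21 - 6Q + Q^2 has its minimum €12 at Q = 3; price €21 clears that bar, so the firm operates.
MC = 21 - 12Q + 3Q^2. Setting P = MC and taking the root on the rising branch gives Q* = 4.
TR = 21·4 = 84. TC = 160 + 52 = 212. Profit = 84 − 212 = -€128.
By producing, the firm covers all variable cost plus €32 of fixed cost; shutting down would lose the full €160.

Profit = -€128 at Q = 4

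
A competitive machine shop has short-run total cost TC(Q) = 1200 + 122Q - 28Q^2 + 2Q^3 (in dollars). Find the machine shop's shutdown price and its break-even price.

AVC = 122 - 28Q + 2Q^2; minimized at Q = 7, giving min AVC = $24. That is the shutdown price.
ATC = 1200/Q + 122 - 28Q + 2Q^2. Setting dATC/dQ = −1200/Q^2 − 28 + 4Q = 0 gives Q = 10 (since 4·10^3 − 28·10^2 = 1200).
min ATC = 1200/10 + 122 − 28·10 + 2·10^2 = $162. That is the break-even price.
Between these two prices the firm operates at a loss; above $162 it earns a profit.

Shutdown price = $24; break-even price = $162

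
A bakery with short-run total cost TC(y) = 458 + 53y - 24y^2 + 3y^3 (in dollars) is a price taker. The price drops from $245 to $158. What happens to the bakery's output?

AVC = 53 - 24y + 3y^2, minimized at y = 4 where min AVC = $5. MC = 53 - 48y + 9y^2.
With P = $245 above the shutdown price, P = MC gives y = 8.
At P = $158 ≥ min AVC, set P = MC: y = 7. The firm stays open but cuts output.

Output falls from 8 to 7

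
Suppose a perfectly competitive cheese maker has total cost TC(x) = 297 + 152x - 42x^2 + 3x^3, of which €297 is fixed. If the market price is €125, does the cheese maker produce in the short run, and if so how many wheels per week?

From TC, MC = TC'(x) = 152 - 84x + 9x^2 and AVC = VC/x = 152 - 42x + 3x^2.
AVC is minimized where dAVC/dx = -42 + 6x = 0, at x = 7; min AVC = 152 - 42·7 + 3·7^2 = €5.
P = €125 exceeds min AVC = €5, so the firm stays open.
Set P = MC: 125 = 152 - 84x + 9x^2 → 27 - 84x + 9x^2 = 0. The roots are x = 1/3 and x = 9; the profit-maximizing output is on the rising part of MC, so x* = 9.
Check: AVC at x = 9 is €17 ≤ P, so revenue covers variable cost.
Profit = P·x − TC = 125·9 − 450 = €675.

Produce at x = 9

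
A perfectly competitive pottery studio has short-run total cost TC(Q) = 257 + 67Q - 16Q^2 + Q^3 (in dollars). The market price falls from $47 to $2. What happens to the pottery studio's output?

Output falls from 10 to 0 (the firm shuts down)

AVC = 67 - 16Q + Q^2, minimized at Q = 8 where min AVC = $3. MC = 67 - 32Q + 3Q^2.
At P = $47 ≥ min AVC, set P = MC on the rising branch: Q = 10.
At P = $2 < min AVC = $3, price no longer covers variable cost at any output, so the firm shuts down: Q = 0.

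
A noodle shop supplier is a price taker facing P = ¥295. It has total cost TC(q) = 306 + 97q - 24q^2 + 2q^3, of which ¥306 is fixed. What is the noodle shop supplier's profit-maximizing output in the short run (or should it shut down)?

Strip out fixed cost: VC = 97q - 24q^2 + 2q^3. Then AVC = 97 - 24q + 2q^2 and MC = 97 - 48q + 6q^2.
The AVC parabola has its vertex at q = 24/4 = 6, where AVC = 97 - 24·6 + 2·6^2 = ¥25.
Because ¥295 ≥ ¥25, revenue can cover variable cost; the firm operates.
P = MC gives -198 - 48q + 6q^2 = 0, with roots -3 and 11. Take the larger (rising MC): q* = 11.
Check: AVC at q = 11 is ¥75 ≤ P, so revenue covers variable cost.
Profit = P·q − TC = 295·11 − 1131 = ¥2114.

Produce at q = 11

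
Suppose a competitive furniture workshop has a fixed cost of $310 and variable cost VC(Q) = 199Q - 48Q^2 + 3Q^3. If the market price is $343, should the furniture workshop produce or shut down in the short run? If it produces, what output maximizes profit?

Variable cost is VC = 199Q - 48Q^2 + 3Q^3, so AVC = VC/Q = 199 - 48Q + 3Q^2 and MC = dTC/dQ = 199 - 96Q + 9Q^2.
AVC hits its minimum where MC = AVC, at Q = 8, giving min AVC = 199 - 48·8 + 3·8^2 = $7.
P = $343 exceeds min AVC = $7, so the firm stays open.
Solving P = MC: -144 - 96Q + 9Q^2 = 0 ⇒ Q = -4/3 or 12. On the upward-sloping branch, Q* = 12.
Check: AVC at Q = 12 is $55 ≤ P, so revenue covers variable cost.
Profit = P·Q − TC = 343·12 − 970 = $3146.

Produce at Q = 12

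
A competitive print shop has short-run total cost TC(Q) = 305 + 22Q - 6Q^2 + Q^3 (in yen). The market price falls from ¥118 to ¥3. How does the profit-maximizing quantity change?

Output falls from 8 to 0 (the firm shuts down)

MC = 22 - 12Q + 3Q^2; the shutdown threshold is min AVC = ¥13 (at Q = 3).
At P = ¥118 ≥ min AVC, set P = MC on the rising branch: Q = 8.
At P = ¥3 < min AVC = ¥13, price no longer covers variable cost at any output, so the firm shuts down: Q = 0.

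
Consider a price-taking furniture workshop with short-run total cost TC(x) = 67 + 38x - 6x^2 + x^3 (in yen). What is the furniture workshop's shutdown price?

¥29 per unit

Short-run supply begins at min AVC. From VC = 38x - 6x^2 + x^3, AVC = 38 - 6x + x^2.
dAVC/dx = -6 + 2x = 0 gives x = 3. min AVC = 38 - 6·3 + 3^2 = 29.
For P < ¥29 the firm produces nothing.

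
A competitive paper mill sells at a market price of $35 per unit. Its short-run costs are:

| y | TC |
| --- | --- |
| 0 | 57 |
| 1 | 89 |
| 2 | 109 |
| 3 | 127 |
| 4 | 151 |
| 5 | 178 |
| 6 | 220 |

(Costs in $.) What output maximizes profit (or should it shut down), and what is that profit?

y = 5; profit = -$3

Compute π = P·y − TC at each output: y=0: -57; y=1: -54; y=2: -39; y=3: -22; y=4: -11; y=5: -3; y=6: -10.
Profit is maximized at y = 5. AVC there is 121/5 = $24.20 ≤ P, so producing beats shutting down (which would give -$57).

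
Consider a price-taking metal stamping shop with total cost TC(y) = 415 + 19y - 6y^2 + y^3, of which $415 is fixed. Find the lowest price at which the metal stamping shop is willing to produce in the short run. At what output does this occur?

The firm shuts down when price falls below the minimum of average variable cost. AVC = VC/y = 19 - 6y + y^2.
dAVC/dy = -6 + 2y = 0 gives y = 3. min AVC = 19 - 6·3 + 3^2 = 10.
For P < $10 the firm produces nothing.

$10 per unit, at y = 3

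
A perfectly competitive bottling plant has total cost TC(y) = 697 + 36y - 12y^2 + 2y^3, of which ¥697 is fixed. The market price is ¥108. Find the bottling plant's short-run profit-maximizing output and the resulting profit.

Profit = -¥265 at y = 6

AVC = 36 - 12y + 2y^2 has its minimum ¥18 at y = 3; price ¥108 clears that bar, so the firm operates.
MC = 36 - 24y + 6y^2. Setting P = MC and taking the root on the rising branch gives y* = 6.
TR = 108·6 = 648. TC = 697 + 216 = 913. Profit = 648 − 913 = -¥265.
That loss of ¥265 beats the ¥697 the firm would lose by shutting down; producing recovers ¥432 of fixed cost.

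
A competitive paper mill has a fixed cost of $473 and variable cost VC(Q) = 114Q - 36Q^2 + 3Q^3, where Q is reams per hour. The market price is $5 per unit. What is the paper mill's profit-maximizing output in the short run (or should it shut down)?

Variable cost is VC = 114Q - 36Q^2 + 3Q^3, so AVC = VC/Q = 114 - 36Q + 3Q^2 and MC = dTC/dQ = 114 - 72Q + 9Q^2.
The AVC parabola has its vertex at Q = 36/6 = 6, where AVC = 114 - 36·6 + 3·6^2 = $6.
P = $5 lies below min AVC = $6; no output level covers variable cost.
Shutting down limits the loss to fixed cost, $473.

Shut down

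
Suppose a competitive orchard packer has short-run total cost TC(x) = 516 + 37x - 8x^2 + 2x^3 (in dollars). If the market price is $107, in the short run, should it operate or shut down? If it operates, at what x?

Strip out fixed cost: VC = 37x - 8x^2 + 2x^3. Then AVC = 37 - 8x + 2x^2 and MC = 37 - 16x + 6x^2.
AVC is minimized where dAVC/dx = -8 + 4x = 0, at x = 2; min AVC = 37 - 8·2 + 2·2^2 = $29.
P = $107 exceeds min AVC = $29, so the firm stays open.
P = MC gives -70 - 16x + 6x^2 = 0, with roots -7/3 and 5. Take the larger (rising MC): x* = 5.
Check: AVC at x = 5 is $47 ≤ P, so revenue covers variable cost.
Profit = P·x − TC = 107·5 − 751 = -$216, a loss, but smaller than the $516 fixed cost the firm would lose by shutting down.

Produce at x = 5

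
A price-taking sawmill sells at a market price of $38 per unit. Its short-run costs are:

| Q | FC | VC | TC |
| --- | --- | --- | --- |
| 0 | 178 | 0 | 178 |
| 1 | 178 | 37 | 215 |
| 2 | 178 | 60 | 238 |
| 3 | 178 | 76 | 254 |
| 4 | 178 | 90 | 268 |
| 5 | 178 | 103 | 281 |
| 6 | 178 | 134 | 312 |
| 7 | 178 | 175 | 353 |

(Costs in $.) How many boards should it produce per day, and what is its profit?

Compute π = P·Q − TC at each output: Q=0: -178; Q=1: -177; Q=2: -162; Q=3: -140; Q=4: -116; Q=5: -91; Q=6: -84; Q=7: -87.
Profit is maximized at Q = 6. AVC there is 134/6 = $22.33 ≤ P, so producing beats shutting down (which would give -$178).

Q = 6; profit = -$84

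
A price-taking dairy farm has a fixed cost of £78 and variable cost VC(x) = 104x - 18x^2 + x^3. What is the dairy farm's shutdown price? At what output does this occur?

The shutdown price is the minimum of AVC. VC = 104x - 18x^2 + x^3, so AVC = 104 - 18x + x^2.
At the minimum of AVC, MC = AVC. MC = 104 - 36x + 3x^2; setting MC = AVC gives 2x^2 - 18x = 0, so x = 9. min AVC = 23.
The firm shuts down for any P below £23.

£23 per unit, at x = 9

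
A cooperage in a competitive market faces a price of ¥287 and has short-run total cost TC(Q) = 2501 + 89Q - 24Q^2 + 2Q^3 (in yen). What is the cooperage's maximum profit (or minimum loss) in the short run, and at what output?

Profit = -¥81 at Q = 11

AVC = 89 - 24Q + 2Q^2 has its minimum ¥17 at Q = 6; price ¥287 clears that bar, so the firm operates.
MC = 89 - 48Q + 6Q^2. Setting P = MC and taking the root on the rising branch gives Q* = 11.
TR = 287·11 = 3157. TC = 2501 + 737 = 3238. Profit = 3157 − 3238 = -¥81.
That loss of ¥81 beats the ¥2501 the firm would lose by shutting down; producing recovers ¥2420 of fixed cost.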